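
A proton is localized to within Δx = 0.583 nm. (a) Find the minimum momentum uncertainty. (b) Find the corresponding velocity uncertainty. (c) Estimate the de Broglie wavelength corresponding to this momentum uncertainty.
(a) Δp_min = 9.044 × 10^-26 kg·m/s
(b) Δv_min = 54.073 m/s
(c) λ_dB = 7.326 nm

Step-by-step:

(a) From the uncertainty principle:
Δp_min = ℏ/(2Δx) = (1.055e-34 J·s)/(2 × 5.830e-10 m) = 9.044e-26 kg·m/s

(b) The velocity uncertainty:
Δv = Δp/m = (9.044e-26 kg·m/s)/(1.673e-27 kg) = 5.407e+01 m/s = 54.073 m/s

(c) The de Broglie wavelength for this momentum:
λ = h/p = (6.626e-34 J·s)/(9.044e-26 kg·m/s) = 7.326e-09 m = 7.326 nm

Note: The de Broglie wavelength is comparable to the localization size, as expected from wave-particle duality.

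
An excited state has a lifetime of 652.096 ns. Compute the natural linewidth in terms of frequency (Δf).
122.033 kHz

Using the energy-time uncertainty principle and E = hf:
ΔEΔt ≥ ℏ/2
hΔf·Δt ≥ ℏ/2

The minimum frequency uncertainty is:
Δf = ℏ/(2hτ) = 1/(4πτ)
Δf = 1/(4π × 6.521e-07 s)
Δf = 1.220e+05 Hz = 122.033 kHz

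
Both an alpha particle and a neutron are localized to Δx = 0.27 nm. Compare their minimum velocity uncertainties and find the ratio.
The neutron has the larger minimum velocity uncertainty, by a ratio of 4.0.

For both particles, Δp_min = ℏ/(2Δx) = 1.953e-25 kg·m/s (same for both).

The velocity uncertainty is Δv = Δp/m:
- alpha particle: Δv = 1.953e-25 / 6.645e-27 = 2.939e+01 m/s = 29.391 m/s
- neutron: Δv = 1.953e-25 / 1.675e-27 = 1.166e+02 m/s = 116.597 m/s

Ratio: 1.166e+02 / 2.939e+01 = 4.0

The lighter particle has larger velocity uncertainty because Δv ∝ 1/m.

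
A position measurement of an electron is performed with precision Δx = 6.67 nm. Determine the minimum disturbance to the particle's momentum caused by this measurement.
7.905 × 10^-27 kg·m/s

The uncertainty principle implies that measuring position disturbs momentum:
ΔxΔp ≥ ℏ/2

When we measure position with precision Δx, we necessarily introduce a momentum uncertainty:
Δp ≥ ℏ/(2Δx)
Δp_min = (1.055e-34 J·s) / (2 × 6.670e-09 m)
Δp_min = 7.905e-27 kg·m/s

The more precisely we measure position, the greater the momentum disturbance.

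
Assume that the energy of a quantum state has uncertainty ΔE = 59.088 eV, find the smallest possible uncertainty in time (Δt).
5.570 as

Using the energy-time uncertainty principle:
ΔEΔt ≥ ℏ/2

The minimum uncertainty in time is:
Δt_min = ℏ/(2ΔE)
Δt_min = (1.055e-34 J·s) / (2 × 9.467e-18 J)
Δt_min = 5.570e-18 s = 5.570 as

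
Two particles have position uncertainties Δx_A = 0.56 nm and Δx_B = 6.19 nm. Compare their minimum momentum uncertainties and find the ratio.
Particle A has the larger minimum momentum uncertainty, by a factor of 11.05.

For each particle, the minimum momentum uncertainty is Δp_min = ℏ/(2Δx):

Particle A: Δp_A = ℏ/(2×5.600e-10 m) = 9.416e-26 kg·m/s
Particle B: Δp_B = ℏ/(2×6.190e-09 m) = 8.518e-27 kg·m/s

Ratio: Δp_A/Δp_B = 11.05

Since Δp_min ∝ 1/Δx, the particle with smaller position uncertainty (A) has larger momentum uncertainty.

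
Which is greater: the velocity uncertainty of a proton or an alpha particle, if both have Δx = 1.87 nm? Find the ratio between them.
The proton has the larger minimum velocity uncertainty, by a ratio of 4.0.

For both particles, Δp_min = ℏ/(2Δx) = 2.820e-26 kg·m/s (same for both).

The velocity uncertainty is Δv = Δp/m:
- proton: Δv = 2.820e-26 / 1.673e-27 = 1.686e+01 m/s = 16.858 m/s
- alpha particle: Δv = 2.820e-26 / 6.645e-27 = 4.244e+00 m/s = 4.244 m/s

Ratio: 1.686e+01 / 4.244e+00 = 4.0

The lighter particle has larger velocity uncertainty because Δv ∝ 1/m.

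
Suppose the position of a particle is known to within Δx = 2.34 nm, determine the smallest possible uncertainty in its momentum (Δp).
2.253 × 10^-26 kg·m/s

Using the Heisenberg uncertainty principle:
ΔxΔp ≥ ℏ/2

The minimum uncertainty in momentum is:
Δp_min = ℏ/(2Δx)
Δp_min = (1.055e-34 J·s) / (2 × 2.340e-09 m)
Δp_min = 2.253e-26 kg·m/s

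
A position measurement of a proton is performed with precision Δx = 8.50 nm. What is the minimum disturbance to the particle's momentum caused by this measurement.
6.203 × 10^-27 kg·m/s

The uncertainty principle implies that measuring position disturbs momentum:
ΔxΔp ≥ ℏ/2

When we measure position with precision Δx, we necessarily introduce a momentum uncertainty:
Δp ≥ ℏ/(2Δx)
Δp_min = (1.055e-34 J·s) / (2 × 8.500e-09 m)
Δp_min = 6.203e-27 kg·m/s

The more precisely we measure position, the greater the momentum disturbance.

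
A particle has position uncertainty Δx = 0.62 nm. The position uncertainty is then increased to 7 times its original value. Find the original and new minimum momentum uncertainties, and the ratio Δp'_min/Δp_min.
Original Δp_min = 8.505 × 10^-26 kg·m/s; new Δp'_min = 1.215 × 10^-26 kg·m/s; ratio Δp'_min/Δp_min = 1/7.

From the uncertainty principle ΔxΔp ≥ ℏ/2, the minimum momentum uncertainty is Δp_min = ℏ/(2Δx).

Original (Δx = 0.62 nm = 6.200e-10 m):
Δp_min = (1.055e-34 J·s)/(2 × 6.200e-10 m) = 8.505e-26 kg·m/s

When Δx → 7Δx:
Δp'_min = ℏ/(2 × 7Δx) = (1/7) × ℏ/(2Δx) = (1/7) × Δp_min
Δp'_min = 1/7 × 8.505e-26 kg·m/s = 1.215e-26 kg·m/s

Since Δp_min ∝ 1/Δx, when Δx is increased to 7 times its original value, Δp_min decreases to 1/7 of its original value.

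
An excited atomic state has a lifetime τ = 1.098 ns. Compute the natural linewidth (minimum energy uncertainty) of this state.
299.732 neV

Using the energy-time uncertainty principle:
ΔEΔt ≥ ℏ/2

The lifetime τ represents the time uncertainty Δt.
The natural linewidth (minimum energy uncertainty) is:

ΔE = ℏ/(2τ)
ΔE = (1.055e-34 J·s) / (2 × 1.098e-09 s)
ΔE = 4.802e-26 J = 299.732 neV

This natural linewidth limits the precision of spectroscopic measurements.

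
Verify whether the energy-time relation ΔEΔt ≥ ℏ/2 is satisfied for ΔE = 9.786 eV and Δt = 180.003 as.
Yes, it satisfies the uncertainty relation.

Calculate the product ΔEΔt:
ΔE = 9.786 eV = 1.568e-18 J
ΔEΔt = (1.568e-18 J) × (1.800e-16 s)
ΔEΔt = 2.822e-34 J·s

Compare to the minimum allowed value ℏ/2:
ℏ/2 = 5.273e-35 J·s

Since ΔEΔt = 2.822e-34 J·s ≥ 5.273e-35 J·s = ℏ/2,
this satisfies the uncertainty relation.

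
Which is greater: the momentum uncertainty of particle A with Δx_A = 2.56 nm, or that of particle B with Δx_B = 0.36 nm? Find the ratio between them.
Particle B has the larger minimum momentum uncertainty, by a factor of 7.11.

For each particle, the minimum momentum uncertainty is Δp_min = ℏ/(2Δx):

Particle A: Δp_A = ℏ/(2×2.560e-09 m) = 2.060e-26 kg·m/s
Particle B: Δp_B = ℏ/(2×3.600e-10 m) = 1.465e-25 kg·m/s

Ratio: Δp_B/Δp_A = 7.11

Since Δp_min ∝ 1/Δx, the particle with smaller position uncertainty (B) has larger momentum uncertainty.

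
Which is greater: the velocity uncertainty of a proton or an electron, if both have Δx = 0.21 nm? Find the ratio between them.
The electron has the larger minimum velocity uncertainty, by a ratio of 1836.2.

For both particles, Δp_min = ℏ/(2Δx) = 2.511e-25 kg·m/s (same for both).

The velocity uncertainty is Δv = Δp/m:
- proton: Δv = 2.511e-25 / 1.673e-27 = 1.501e+02 m/s = 150.117 m/s
- electron: Δv = 2.511e-25 / 9.109e-31 = 2.756e+05 m/s = 275.637 km/s

Ratio: 2.756e+05 / 1.501e+02 = 1836.2

The lighter particle has larger velocity uncertainty because Δv ∝ 1/m.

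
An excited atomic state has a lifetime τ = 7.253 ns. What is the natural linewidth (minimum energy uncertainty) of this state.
45.375 neV

Using the energy-time uncertainty principle:
ΔEΔt ≥ ℏ/2

The lifetime τ represents the time uncertainty Δt.
The natural linewidth (minimum energy uncertainty) is:

ΔE = ℏ/(2τ)
ΔE = (1.055e-34 J·s) / (2 × 7.253e-09 s)
ΔE = 7.270e-27 J = 45.375 neV

This natural linewidth limits the precision of spectroscopic measurements.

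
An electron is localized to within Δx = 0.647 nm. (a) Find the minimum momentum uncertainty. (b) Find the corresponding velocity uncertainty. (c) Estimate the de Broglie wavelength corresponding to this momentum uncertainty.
(a) Δp_min = 8.150 × 10^-26 kg·m/s
(b) Δv_min = 89.465 km/s
(c) λ_dB = 8.130 nm

Step-by-step:

(a) From the uncertainty principle:
Δp_min = ℏ/(2Δx) = (1.055e-34 J·s)/(2 × 6.470e-10 m) = 8.150e-26 kg·m/s

(b) The velocity uncertainty:
Δv = Δp/m = (8.150e-26 kg·m/s)/(9.109e-31 kg) = 8.946e+04 m/s = 89.465 km/s

(c) The de Broglie wavelength for this momentum:
λ = h/p = (6.626e-34 J·s)/(8.150e-26 kg·m/s) = 8.130e-09 m = 8.130 nm

Note: The de Broglie wavelength is comparable to the localization size, as expected from wave-particle duality.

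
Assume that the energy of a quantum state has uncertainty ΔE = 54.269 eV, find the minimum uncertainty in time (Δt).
6.064 as

Using the energy-time uncertainty principle:
ΔEΔt ≥ ℏ/2

The minimum uncertainty in time is:
Δt_min = ℏ/(2ΔE)
Δt_min = (1.055e-34 J·s) / (2 × 8.695e-18 J)
Δt_min = 6.064e-18 s = 6.064 as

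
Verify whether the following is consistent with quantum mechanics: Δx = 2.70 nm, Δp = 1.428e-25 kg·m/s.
Yes, it satisfies the uncertainty principle.

Calculate the product ΔxΔp:
ΔxΔp = (2.700e-09 m) × (1.428e-25 kg·m/s)
ΔxΔp = 3.856e-34 J·s

Compare to the minimum allowed value ℏ/2:
ℏ/2 = 5.273e-35 J·s

Since ΔxΔp = 3.856e-34 J·s ≥ 5.273e-35 J·s = ℏ/2,
the measurement satisfies the uncertainty principle.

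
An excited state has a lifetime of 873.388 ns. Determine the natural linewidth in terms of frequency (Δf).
91.114 kHz

Using the energy-time uncertainty principle and E = hf:
ΔEΔt ≥ ℏ/2
hΔf·Δt ≥ ℏ/2

The minimum frequency uncertainty is:
Δf = ℏ/(2hτ) = 1/(4πτ)
Δf = 1/(4π × 8.734e-07 s)
Δf = 9.111e+04 Hz = 91.114 kHz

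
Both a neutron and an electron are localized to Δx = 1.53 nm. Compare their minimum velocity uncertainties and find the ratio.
The electron has the larger minimum velocity uncertainty, by a ratio of 1838.7.

For both particles, Δp_min = ℏ/(2Δx) = 3.446e-26 kg·m/s (same for both).

The velocity uncertainty is Δv = Δp/m:
- neutron: Δv = 3.446e-26 / 1.675e-27 = 2.058e+01 m/s = 20.576 m/s
- electron: Δv = 3.446e-26 / 9.109e-31 = 3.783e+04 m/s = 37.833 km/s

Ratio: 3.783e+04 / 2.058e+01 = 1838.7

The lighter particle has larger velocity uncertainty because Δv ∝ 1/m.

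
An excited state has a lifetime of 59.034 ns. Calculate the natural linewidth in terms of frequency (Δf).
1.348 MHz

Using the energy-time uncertainty principle and E = hf:
ΔEΔt ≥ ℏ/2
hΔf·Δt ≥ ℏ/2

The minimum frequency uncertainty is:
Δf = ℏ/(2hτ) = 1/(4πτ)
Δf = 1/(4π × 5.903e-08 s)
Δf = 1.348e+06 Hz = 1.348 MHz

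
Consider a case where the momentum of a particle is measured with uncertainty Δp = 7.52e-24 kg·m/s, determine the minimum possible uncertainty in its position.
7.012 pm

Using the Heisenberg uncertainty principle:
ΔxΔp ≥ ℏ/2

The minimum uncertainty in position is:
Δx_min = ℏ/(2Δp)
Δx_min = (1.055e-34 J·s) / (2 × 7.520e-24 kg·m/s)
Δx_min = 7.012e-12 m = 7.012 pm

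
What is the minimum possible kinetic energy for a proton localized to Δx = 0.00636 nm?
128.245 meV

Localizing a particle requires giving it sufficient momentum uncertainty:

1. From uncertainty principle: Δp ≥ ℏ/(2Δx)
   Δp_min = (1.055e-34 J·s) / (2 × 6.360e-12 m)
   Δp_min = 8.291e-24 kg·m/s

2. This momentum uncertainty corresponds to kinetic energy:
   KE ≈ (Δp)²/(2m) = (8.291e-24)²/(2 × 1.673e-27 kg)
   KE = 2.055e-20 J = 128.245 meV

Tighter localization requires more energy.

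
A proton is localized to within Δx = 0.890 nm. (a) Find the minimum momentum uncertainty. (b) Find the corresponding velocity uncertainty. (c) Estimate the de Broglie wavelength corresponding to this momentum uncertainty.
(a) Δp_min = 5.925 × 10^-26 kg·m/s
(b) Δv_min = 35.421 m/s
(c) λ_dB = 11.184 nm

Step-by-step:

(a) From the uncertainty principle:
Δp_min = ℏ/(2Δx) = (1.055e-34 J·s)/(2 × 8.900e-10 m) = 5.925e-26 kg·m/s

(b) The velocity uncertainty:
Δv = Δp/m = (5.925e-26 kg·m/s)/(1.673e-27 kg) = 3.542e+01 m/s = 35.421 m/s

(c) The de Broglie wavelength for this momentum:
λ = h/p = (6.626e-34 J·s)/(5.925e-26 kg·m/s) = 1.118e-08 m = 11.184 nm

Note: The de Broglie wavelength is comparable to the localization size, as expected from wave-particle duality.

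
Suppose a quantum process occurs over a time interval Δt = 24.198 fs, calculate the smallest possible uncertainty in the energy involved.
13.601 meV

Using the energy-time uncertainty principle:
ΔEΔt ≥ ℏ/2

The minimum uncertainty in energy is:
ΔE_min = ℏ/(2Δt)
ΔE_min = (1.055e-34 J·s) / (2 × 2.420e-14 s)
ΔE_min = 2.179e-21 J = 13.601 meV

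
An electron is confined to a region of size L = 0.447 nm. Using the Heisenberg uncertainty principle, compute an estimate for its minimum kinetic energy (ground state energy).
47.670 meV

Using the uncertainty principle to estimate ground state energy:

1. The position uncertainty is approximately the confinement size:
   Δx ≈ L = 4.470e-10 m

2. From ΔxΔp ≥ ℏ/2, the minimum momentum uncertainty is:
   Δp ≈ ℏ/(2L) = 1.180e-25 kg·m/s

3. The kinetic energy is approximately:
   KE ≈ (Δp)²/(2m) = (1.180e-25)²/(2 × 9.109e-31 kg)
   KE ≈ 7.638e-21 J = 47.670 meV

This is an order-of-magnitude estimate of the ground state energy.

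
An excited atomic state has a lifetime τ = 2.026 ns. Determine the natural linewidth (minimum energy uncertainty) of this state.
162.441 neV

Using the energy-time uncertainty principle:
ΔEΔt ≥ ℏ/2

The lifetime τ represents the time uncertainty Δt.
The natural linewidth (minimum energy uncertainty) is:

ΔE = ℏ/(2τ)
ΔE = (1.055e-34 J·s) / (2 × 2.026e-09 s)
ΔE = 2.603e-26 J = 162.441 neV

This natural linewidth limits the precision of spectroscopic measurements.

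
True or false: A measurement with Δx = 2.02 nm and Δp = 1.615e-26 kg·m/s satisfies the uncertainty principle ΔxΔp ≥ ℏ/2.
No, it violates the uncertainty principle (impossible measurement).

Calculate the product ΔxΔp:
ΔxΔp = (2.020e-09 m) × (1.615e-26 kg·m/s)
ΔxΔp = 3.262e-35 J·s

Compare to the minimum allowed value ℏ/2:
ℏ/2 = 5.273e-35 J·s

Since ΔxΔp = 3.262e-35 J·s < 5.273e-35 J·s = ℏ/2,
the measurement violates the uncertainty principle.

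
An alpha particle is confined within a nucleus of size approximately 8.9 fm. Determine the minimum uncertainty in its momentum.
5.925 × 10^-21 kg·m/s

Using the Heisenberg uncertainty principle:
ΔxΔp ≥ ℏ/2

With Δx ≈ L = 8.900e-15 m (the confinement size):
Δp_min = ℏ/(2Δx)
Δp_min = (1.055e-34 J·s) / (2 × 8.900e-15 m)
Δp_min = 5.925e-21 kg·m/s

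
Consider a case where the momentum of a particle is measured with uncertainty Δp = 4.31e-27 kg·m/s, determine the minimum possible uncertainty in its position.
12.234 nm

Using the Heisenberg uncertainty principle:
ΔxΔp ≥ ℏ/2

The minimum uncertainty in position is:
Δx_min = ℏ/(2Δp)
Δx_min = (1.055e-34 J·s) / (2 × 4.310e-27 kg·m/s)
Δx_min = 1.223e-08 m = 12.234 nm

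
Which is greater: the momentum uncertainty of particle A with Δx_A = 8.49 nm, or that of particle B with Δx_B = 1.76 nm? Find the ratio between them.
Particle B has the larger minimum momentum uncertainty, by a factor of 4.82.

For each particle, the minimum momentum uncertainty is Δp_min = ℏ/(2Δx):

Particle A: Δp_A = ℏ/(2×8.490e-09 m) = 6.211e-27 kg·m/s
Particle B: Δp_B = ℏ/(2×1.760e-09 m) = 2.996e-26 kg·m/s

Ratio: Δp_B/Δp_A = 4.82

Since Δp_min ∝ 1/Δx, the particle with smaller position uncertainty (B) has larger momentum uncertainty.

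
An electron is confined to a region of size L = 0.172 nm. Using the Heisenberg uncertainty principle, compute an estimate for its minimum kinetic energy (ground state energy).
321.963 meV

Using the uncertainty principle to estimate ground state energy:

1. The position uncertainty is approximately the confinement size:
   Δx ≈ L = 1.720e-10 m

2. From ΔxΔp ≥ ℏ/2, the minimum momentum uncertainty is:
   Δp ≈ ℏ/(2L) = 3.066e-25 kg·m/s

3. The kinetic energy is approximately:
   KE ≈ (Δp)²/(2m) = (3.066e-25)²/(2 × 9.109e-31 kg)
   KE ≈ 5.158e-20 J = 321.963 meV

This is an order-of-magnitude estimate of the ground state energy.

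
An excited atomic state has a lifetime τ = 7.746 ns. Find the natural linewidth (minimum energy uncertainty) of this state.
42.487 neV

Using the energy-time uncertainty principle:
ΔEΔt ≥ ℏ/2

The lifetime τ represents the time uncertainty Δt.
The natural linewidth (minimum energy uncertainty) is:

ΔE = ℏ/(2τ)
ΔE = (1.055e-34 J·s) / (2 × 7.746e-09 s)
ΔE = 6.807e-27 J = 42.487 neV

This natural linewidth limits the precision of spectroscopic measurements.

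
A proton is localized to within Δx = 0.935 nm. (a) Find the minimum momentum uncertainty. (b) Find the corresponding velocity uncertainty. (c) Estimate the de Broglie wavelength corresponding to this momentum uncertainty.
(a) Δp_min = 5.639 × 10^-26 kg·m/s
(b) Δv_min = 33.716 m/s
(c) λ_dB = 11.750 nm

Step-by-step:

(a) From the uncertainty principle:
Δp_min = ℏ/(2Δx) = (1.055e-34 J·s)/(2 × 9.350e-10 m) = 5.639e-26 kg·m/s

(b) The velocity uncertainty:
Δv = Δp/m = (5.639e-26 kg·m/s)/(1.673e-27 kg) = 3.372e+01 m/s = 33.716 m/s

(c) The de Broglie wavelength for this momentum:
λ = h/p = (6.626e-34 J·s)/(5.639e-26 kg·m/s) = 1.175e-08 m = 11.750 nm

Note: The de Broglie wavelength is comparable to the localization size, as expected from wave-particle duality.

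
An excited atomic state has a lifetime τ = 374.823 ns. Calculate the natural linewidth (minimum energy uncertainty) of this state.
878.030 peV

Using the energy-time uncertainty principle:
ΔEΔt ≥ ℏ/2

The lifetime τ represents the time uncertainty Δt.
The natural linewidth (minimum energy uncertainty) is:

ΔE = ℏ/(2τ)
ΔE = (1.055e-34 J·s) / (2 × 3.748e-07 s)
ΔE = 1.407e-28 J = 878.030 peV

This natural linewidth limits the precision of spectroscopic measurements.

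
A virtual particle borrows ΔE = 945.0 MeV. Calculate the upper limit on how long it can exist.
3.483 × 10^-25 s

Using the energy-time uncertainty principle:
ΔEΔt ≥ ℏ/2

For a virtual particle borrowing energy ΔE, the maximum lifetime is:
Δt_max = ℏ/(2ΔE)

Converting energy:
ΔE = 945.0 MeV = 1.514e-10 J

Δt_max = (1.055e-34 J·s) / (2 × 1.514e-10 J)
Δt_max = 3.483e-25 s = 3.483 × 10^-25 s

Virtual particles with higher borrowed energy exist for shorter times.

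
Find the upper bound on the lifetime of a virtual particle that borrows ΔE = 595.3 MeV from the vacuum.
5.528 × 10^-25 s

Using the energy-time uncertainty principle:
ΔEΔt ≥ ℏ/2

For a virtual particle borrowing energy ΔE, the maximum lifetime is:
Δt_max = ℏ/(2ΔE)

Converting energy:
ΔE = 595.3 MeV = 9.538e-11 J

Δt_max = (1.055e-34 J·s) / (2 × 9.538e-11 J)
Δt_max = 5.528e-25 s = 5.528 × 10^-25 s

Virtual particles with higher borrowed energy exist for shorter times.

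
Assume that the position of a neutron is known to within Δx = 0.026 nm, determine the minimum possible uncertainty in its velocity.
1.211 km/s

Using the Heisenberg uncertainty principle and Δp = mΔv:
ΔxΔp ≥ ℏ/2
Δx(mΔv) ≥ ℏ/2

The minimum uncertainty in velocity is:
Δv_min = ℏ/(2mΔx)
Δv_min = (1.055e-34 J·s) / (2 × 1.675e-27 kg × 2.600e-11 m)
Δv_min = 1.211e+03 m/s = 1.211 km/s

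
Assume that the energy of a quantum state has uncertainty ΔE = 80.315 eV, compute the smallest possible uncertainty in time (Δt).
4.098 as

Using the energy-time uncertainty principle:
ΔEΔt ≥ ℏ/2

The minimum uncertainty in time is:
Δt_min = ℏ/(2ΔE)
Δt_min = (1.055e-34 J·s) / (2 × 1.287e-17 J)
Δt_min = 4.098e-18 s = 4.098 as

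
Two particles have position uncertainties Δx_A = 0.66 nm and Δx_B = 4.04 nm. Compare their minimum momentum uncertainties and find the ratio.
Particle A has the larger minimum momentum uncertainty, by a factor of 6.12.

For each particle, the minimum momentum uncertainty is Δp_min = ℏ/(2Δx):

Particle A: Δp_A = ℏ/(2×6.600e-10 m) = 7.989e-26 kg·m/s
Particle B: Δp_B = ℏ/(2×4.040e-09 m) = 1.305e-26 kg·m/s

Ratio: Δp_A/Δp_B = 6.12

Since Δp_min ∝ 1/Δx, the particle with smaller position uncertainty (A) has larger momentum uncertainty.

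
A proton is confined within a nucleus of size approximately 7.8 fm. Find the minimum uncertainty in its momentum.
6.760 × 10^-21 kg·m/s

Using the Heisenberg uncertainty principle:
ΔxΔp ≥ ℏ/2

With Δx ≈ L = 7.800e-15 m (the confinement size):
Δp_min = ℏ/(2Δx)
Δp_min = (1.055e-34 J·s) / (2 × 7.800e-15 m)
Δp_min = 6.760e-21 kg·m/s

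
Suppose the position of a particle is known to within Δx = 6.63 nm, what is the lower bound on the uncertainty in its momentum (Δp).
7.953 × 10^-27 kg·m/s

Using the Heisenberg uncertainty principle:
ΔxΔp ≥ ℏ/2

The minimum uncertainty in momentum is:
Δp_min = ℏ/(2Δx)
Δp_min = (1.055e-34 J·s) / (2 × 6.630e-09 m)
Δp_min = 7.953e-27 kg·m/s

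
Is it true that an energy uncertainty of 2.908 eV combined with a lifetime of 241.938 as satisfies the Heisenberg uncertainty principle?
Yes, it satisfies the uncertainty relation.

Calculate the product ΔEΔt:
ΔE = 2.908 eV = 4.659e-19 J
ΔEΔt = (4.659e-19 J) × (2.419e-16 s)
ΔEΔt = 1.127e-34 J·s

Compare to the minimum allowed value ℏ/2:
ℏ/2 = 5.273e-35 J·s

Since ΔEΔt = 1.127e-34 J·s ≥ 5.273e-35 J·s = ℏ/2,
this satisfies the uncertainty relation.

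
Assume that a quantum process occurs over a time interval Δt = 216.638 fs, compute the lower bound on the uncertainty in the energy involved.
1.519 meV

Using the energy-time uncertainty principle:
ΔEΔt ≥ ℏ/2

The minimum uncertainty in energy is:
ΔE_min = ℏ/(2Δt)
ΔE_min = (1.055e-34 J·s) / (2 × 2.166e-13 s)
ΔE_min = 2.434e-22 J = 1.519 meV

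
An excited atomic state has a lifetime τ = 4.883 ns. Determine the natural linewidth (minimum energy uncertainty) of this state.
67.398 neV

Using the energy-time uncertainty principle:
ΔEΔt ≥ ℏ/2

The lifetime τ represents the time uncertainty Δt.
The natural linewidth (minimum energy uncertainty) is:

ΔE = ℏ/(2τ)
ΔE = (1.055e-34 J·s) / (2 × 4.883e-09 s)
ΔE = 1.080e-26 J = 67.398 neV

This natural linewidth limits the precision of spectroscopic measurements.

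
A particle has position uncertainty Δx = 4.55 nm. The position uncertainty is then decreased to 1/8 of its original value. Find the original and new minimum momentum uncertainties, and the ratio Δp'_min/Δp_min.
Original Δp_min = 1.159 × 10^-26 kg·m/s; new Δp'_min = 9.271 × 10^-26 kg·m/s; ratio Δp'_min/Δp_min = 8.

From the uncertainty principle ΔxΔp ≥ ℏ/2, the minimum momentum uncertainty is Δp_min = ℏ/(2Δx).

Original (Δx = 4.55 nm = 4.550e-09 m):
Δp_min = (1.055e-34 J·s)/(2 × 4.550e-09 m) = 1.159e-26 kg·m/s

When Δx → (1/8)Δx:
Δp'_min = ℏ/(2 × (1/8)Δx) = 8 × ℏ/(2Δx) = 8 × Δp_min
Δp'_min = 8 × 1.159e-26 kg·m/s = 9.271e-26 kg·m/s

Since Δp_min ∝ 1/Δx, when Δx is decreased to 1/8 of its original value, Δp_min increases to 8 times its original value.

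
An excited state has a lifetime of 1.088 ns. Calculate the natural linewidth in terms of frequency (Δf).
73.141 MHz

Using the energy-time uncertainty principle and E = hf:
ΔEΔt ≥ ℏ/2
hΔf·Δt ≥ ℏ/2

The minimum frequency uncertainty is:
Δf = ℏ/(2hτ) = 1/(4πτ)
Δf = 1/(4π × 1.088e-09 s)
Δf = 7.314e+07 Hz = 73.141 MHz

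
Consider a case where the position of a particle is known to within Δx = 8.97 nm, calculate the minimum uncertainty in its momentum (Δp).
5.878 × 10^-27 kg·m/s

Using the Heisenberg uncertainty principle:
ΔxΔp ≥ ℏ/2

The minimum uncertainty in momentum is:
Δp_min = ℏ/(2Δx)
Δp_min = (1.055e-34 J·s) / (2 × 8.970e-09 m)
Δp_min = 5.878e-27 kg·m/s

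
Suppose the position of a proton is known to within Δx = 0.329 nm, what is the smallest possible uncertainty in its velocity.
95.819 m/s

Using the Heisenberg uncertainty principle and Δp = mΔv:
ΔxΔp ≥ ℏ/2
Δx(mΔv) ≥ ℏ/2

The minimum uncertainty in velocity is:
Δv_min = ℏ/(2mΔx)
Δv_min = (1.055e-34 J·s) / (2 × 1.673e-27 kg × 3.290e-10 m)
Δv_min = 9.582e+01 m/s = 95.819 m/s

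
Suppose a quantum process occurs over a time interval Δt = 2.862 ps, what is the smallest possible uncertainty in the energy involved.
114.992 μeV

Using the energy-time uncertainty principle:
ΔEΔt ≥ ℏ/2

The minimum uncertainty in energy is:
ΔE_min = ℏ/(2Δt)
ΔE_min = (1.055e-34 J·s) / (2 × 2.862e-12 s)
ΔE_min = 1.842e-23 J = 114.992 μeV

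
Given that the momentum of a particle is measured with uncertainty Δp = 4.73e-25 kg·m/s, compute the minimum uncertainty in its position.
111.477 pm

Using the Heisenberg uncertainty principle:
ΔxΔp ≥ ℏ/2

The minimum uncertainty in position is:
Δx_min = ℏ/(2Δp)
Δx_min = (1.055e-34 J·s) / (2 × 4.730e-25 kg·m/s)
Δx_min = 1.115e-10 m = 111.477 pm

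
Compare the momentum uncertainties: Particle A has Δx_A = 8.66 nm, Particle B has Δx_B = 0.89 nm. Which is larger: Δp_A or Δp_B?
Particle B has the larger minimum momentum uncertainty, by a factor of 9.73.

For each particle, the minimum momentum uncertainty is Δp_min = ℏ/(2Δx):

Particle A: Δp_A = ℏ/(2×8.660e-09 m) = 6.089e-27 kg·m/s
Particle B: Δp_B = ℏ/(2×8.900e-10 m) = 5.925e-26 kg·m/s

Ratio: Δp_B/Δp_A = 9.73

Since Δp_min ∝ 1/Δx, the particle with smaller position uncertainty (B) has larger momentum uncertainty.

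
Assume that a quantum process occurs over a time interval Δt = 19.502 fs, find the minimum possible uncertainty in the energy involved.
16.875 meV

Using the energy-time uncertainty principle:
ΔEΔt ≥ ℏ/2

The minimum uncertainty in energy is:
ΔE_min = ℏ/(2Δt)
ΔE_min = (1.055e-34 J·s) / (2 × 1.950e-14 s)
ΔE_min = 2.704e-21 J = 16.875 meV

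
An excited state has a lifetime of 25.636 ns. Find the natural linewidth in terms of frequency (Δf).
3.104 MHz

Using the energy-time uncertainty principle and E = hf:
ΔEΔt ≥ ℏ/2
hΔf·Δt ≥ ℏ/2

The minimum frequency uncertainty is:
Δf = ℏ/(2hτ) = 1/(4πτ)
Δf = 1/(4π × 2.564e-08 s)
Δf = 3.104e+06 Hz = 3.104 MHz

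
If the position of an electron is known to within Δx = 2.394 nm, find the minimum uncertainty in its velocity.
24.179 km/s

Using the Heisenberg uncertainty principle and Δp = mΔv:
ΔxΔp ≥ ℏ/2
Δx(mΔv) ≥ ℏ/2

The minimum uncertainty in velocity is:
Δv_min = ℏ/(2mΔx)
Δv_min = (1.055e-34 J·s) / (2 × 9.109e-31 kg × 2.394e-09 m)
Δv_min = 2.418e+04 m/s = 24.179 km/s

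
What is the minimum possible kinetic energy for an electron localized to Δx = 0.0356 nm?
7.516 eV

Localizing a particle requires giving it sufficient momentum uncertainty:

1. From uncertainty principle: Δp ≥ ℏ/(2Δx)
   Δp_min = (1.055e-34 J·s) / (2 × 3.560e-11 m)
   Δp_min = 1.481e-24 kg·m/s

2. This momentum uncertainty corresponds to kinetic energy:
   KE ≈ (Δp)²/(2m) = (1.481e-24)²/(2 × 9.109e-31 kg)
   KE = 1.204e-18 J = 7.516 eV

Tighter localization requires more energy.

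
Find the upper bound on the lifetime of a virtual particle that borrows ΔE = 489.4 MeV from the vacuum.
6.725 × 10^-25 s

Using the energy-time uncertainty principle:
ΔEΔt ≥ ℏ/2

For a virtual particle borrowing energy ΔE, the maximum lifetime is:
Δt_max = ℏ/(2ΔE)

Converting energy:
ΔE = 489.4 MeV = 7.841e-11 J

Δt_max = (1.055e-34 J·s) / (2 × 7.841e-11 J)
Δt_max = 6.725e-25 s = 6.725 × 10^-25 s

Virtual particles with higher borrowed energy exist for shorter times.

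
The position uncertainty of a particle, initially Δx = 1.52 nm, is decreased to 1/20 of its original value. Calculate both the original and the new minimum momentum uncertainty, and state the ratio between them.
Original Δp_min = 3.469 × 10^-26 kg·m/s; new Δp'_min = 6.938 × 10^-25 kg·m/s; ratio Δp'_min/Δp_min = 20.

From the uncertainty principle ΔxΔp ≥ ℏ/2, the minimum momentum uncertainty is Δp_min = ℏ/(2Δx).

Original (Δx = 1.52 nm = 1.520e-09 m):
Δp_min = (1.055e-34 J·s)/(2 × 1.520e-09 m) = 3.469e-26 kg·m/s

When Δx → (1/20)Δx:
Δp'_min = ℏ/(2 × (1/20)Δx) = 20 × ℏ/(2Δx) = 20 × Δp_min
Δp'_min = 20 × 3.469e-26 kg·m/s = 6.938e-25 kg·m/s

Since Δp_min ∝ 1/Δx, when Δx is decreased to 1/20 of its original value, Δp_min increases to 20 times its original value.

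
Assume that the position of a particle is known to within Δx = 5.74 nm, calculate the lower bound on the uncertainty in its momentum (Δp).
9.186 × 10^-27 kg·m/s

Using the Heisenberg uncertainty principle:
ΔxΔp ≥ ℏ/2

The minimum uncertainty in momentum is:
Δp_min = ℏ/(2Δx)
Δp_min = (1.055e-34 J·s) / (2 × 5.740e-09 m)
Δp_min = 9.186e-27 kg·m/s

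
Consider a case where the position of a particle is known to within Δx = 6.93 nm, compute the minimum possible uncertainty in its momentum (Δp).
7.609 × 10^-27 kg·m/s

Using the Heisenberg uncertainty principle:
ΔxΔp ≥ ℏ/2

The minimum uncertainty in momentum is:
Δp_min = ℏ/(2Δx)
Δp_min = (1.055e-34 J·s) / (2 × 6.930e-09 m)
Δp_min = 7.609e-27 kg·m/s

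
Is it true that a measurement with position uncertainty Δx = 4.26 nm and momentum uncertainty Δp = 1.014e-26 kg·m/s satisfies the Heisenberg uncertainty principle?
No, it violates the uncertainty principle (impossible measurement).

Calculate the product ΔxΔp:
ΔxΔp = (4.260e-09 m) × (1.014e-26 kg·m/s)
ΔxΔp = 4.320e-35 J·s

Compare to the minimum allowed value ℏ/2:
ℏ/2 = 5.273e-35 J·s

Since ΔxΔp = 4.320e-35 J·s < 5.273e-35 J·s = ℏ/2,
the measurement violates the uncertainty principle.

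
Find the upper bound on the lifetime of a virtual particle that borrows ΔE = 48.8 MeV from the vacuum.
6.744 ys

Using the energy-time uncertainty principle:
ΔEΔt ≥ ℏ/2

For a virtual particle borrowing energy ΔE, the maximum lifetime is:
Δt_max = ℏ/(2ΔE)

Converting energy:
ΔE = 48.8 MeV = 7.819e-12 J

Δt_max = (1.055e-34 J·s) / (2 × 7.819e-12 J)
Δt_max = 6.744e-24 s = 6.744 ys

Virtual particles with higher borrowed energy exist for shorter times.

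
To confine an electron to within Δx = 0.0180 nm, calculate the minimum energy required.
29.398 eV

Localizing a particle requires giving it sufficient momentum uncertainty:

1. From uncertainty principle: Δp ≥ ℏ/(2Δx)
   Δp_min = (1.055e-34 J·s) / (2 × 1.800e-11 m)
   Δp_min = 2.929e-24 kg·m/s

2. This momentum uncertainty corresponds to kinetic energy:
   KE ≈ (Δp)²/(2m) = (2.929e-24)²/(2 × 9.109e-31 kg)
   KE = 4.710e-18 J = 29.398 eV

Tighter localization requires more energy.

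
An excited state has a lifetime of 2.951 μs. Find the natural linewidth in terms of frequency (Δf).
26.966 kHz

Using the energy-time uncertainty principle and E = hf:
ΔEΔt ≥ ℏ/2
hΔf·Δt ≥ ℏ/2

The minimum frequency uncertainty is:
Δf = ℏ/(2hτ) = 1/(4πτ)
Δf = 1/(4π × 2.951e-06 s)
Δf = 2.697e+04 Hz = 26.966 kHz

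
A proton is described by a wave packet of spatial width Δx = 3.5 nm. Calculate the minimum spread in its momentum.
1.507 × 10^-26 kg·m/s

For a wave packet, the spatial width Δx and momentum spread Δp are related by the uncertainty principle:
ΔxΔp ≥ ℏ/2

The minimum momentum spread is:
Δp_min = ℏ/(2Δx)
Δp_min = (1.055e-34 J·s) / (2 × 3.500e-09 m)
Δp_min = 1.507e-26 kg·m/s

A wave packet cannot have both a well-defined position and well-defined momentum.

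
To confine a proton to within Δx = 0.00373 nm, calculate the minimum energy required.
372.852 meV

Localizing a particle requires giving it sufficient momentum uncertainty:

1. From uncertainty principle: Δp ≥ ℏ/(2Δx)
   Δp_min = (1.055e-34 J·s) / (2 × 3.730e-12 m)
   Δp_min = 1.414e-23 kg·m/s

2. This momentum uncertainty corresponds to kinetic energy:
   KE ≈ (Δp)²/(2m) = (1.414e-23)²/(2 × 1.673e-27 kg)
   KE = 5.974e-20 J = 372.852 meV

Tighter localization requires more energy.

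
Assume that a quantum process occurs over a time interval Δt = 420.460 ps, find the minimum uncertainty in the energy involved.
782.728 neV

Using the energy-time uncertainty principle:
ΔEΔt ≥ ℏ/2

The minimum uncertainty in energy is:
ΔE_min = ℏ/(2Δt)
ΔE_min = (1.055e-34 J·s) / (2 × 4.205e-10 s)
ΔE_min = 1.254e-25 J = 782.728 neV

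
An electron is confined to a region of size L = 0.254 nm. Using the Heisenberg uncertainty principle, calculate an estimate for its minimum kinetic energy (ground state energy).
147.637 meV

Using the uncertainty principle to estimate ground state energy:

1. The position uncertainty is approximately the confinement size:
   Δx ≈ L = 2.540e-10 m

2. From ΔxΔp ≥ ℏ/2, the minimum momentum uncertainty is:
   Δp ≈ ℏ/(2L) = 2.076e-25 kg·m/s

3. The kinetic energy is approximately:
   KE ≈ (Δp)²/(2m) = (2.076e-25)²/(2 × 9.109e-31 kg)
   KE ≈ 2.365e-20 J = 147.637 meV

This is an order-of-magnitude estimate of the ground state energy.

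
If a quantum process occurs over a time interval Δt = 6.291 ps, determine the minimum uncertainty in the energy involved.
52.314 μeV

Using the energy-time uncertainty principle:
ΔEΔt ≥ ℏ/2

The minimum uncertainty in energy is:
ΔE_min = ℏ/(2Δt)
ΔE_min = (1.055e-34 J·s) / (2 × 6.291e-12 s)
ΔE_min = 8.382e-24 J = 52.314 μeV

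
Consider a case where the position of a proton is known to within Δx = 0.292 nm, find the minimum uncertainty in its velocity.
107.961 m/s

Using the Heisenberg uncertainty principle and Δp = mΔv:
ΔxΔp ≥ ℏ/2
Δx(mΔv) ≥ ℏ/2

The minimum uncertainty in velocity is:
Δv_min = ℏ/(2mΔx)
Δv_min = (1.055e-34 J·s) / (2 × 1.673e-27 kg × 2.920e-10 m)
Δv_min = 1.080e+02 m/s = 107.961 m/s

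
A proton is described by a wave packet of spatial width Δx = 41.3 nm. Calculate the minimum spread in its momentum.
1.277 × 10^-27 kg·m/s

For a wave packet, the spatial width Δx and momentum spread Δp are related by the uncertainty principle:
ΔxΔp ≥ ℏ/2

The minimum momentum spread is:
Δp_min = ℏ/(2Δx)
Δp_min = (1.055e-34 J·s) / (2 × 4.130e-08 m)
Δp_min = 1.277e-27 kg·m/s

A wave packet cannot have both a well-defined position and well-defined momentum.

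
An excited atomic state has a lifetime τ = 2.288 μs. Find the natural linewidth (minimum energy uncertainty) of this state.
143.840 peV

Using the energy-time uncertainty principle:
ΔEΔt ≥ ℏ/2

The lifetime τ represents the time uncertainty Δt.
The natural linewidth (minimum energy uncertainty) is:

ΔE = ℏ/(2τ)
ΔE = (1.055e-34 J·s) / (2 × 2.288e-06 s)
ΔE = 2.305e-29 J = 143.840 peV

This natural linewidth limits the precision of spectroscopic measurements.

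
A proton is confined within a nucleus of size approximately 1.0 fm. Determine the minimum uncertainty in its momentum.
5.273 × 10^-20 kg·m/s

Using the Heisenberg uncertainty principle:
ΔxΔp ≥ ℏ/2

With Δx ≈ L = 1.000e-15 m (the confinement size):
Δp_min = ℏ/(2Δx)
Δp_min = (1.055e-34 J·s) / (2 × 1.000e-15 m)
Δp_min = 5.273e-20 kg·m/s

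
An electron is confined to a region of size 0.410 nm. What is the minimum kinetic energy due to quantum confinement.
56.662 meV

Using the uncertainty principle:

1. Position uncertainty: Δx ≈ 4.100e-10 m
2. Minimum momentum uncertainty: Δp = ℏ/(2Δx) = 1.286e-25 kg·m/s
3. Minimum kinetic energy:
   KE = (Δp)²/(2m) = (1.286e-25)²/(2 × 9.109e-31 kg)
   KE = 9.078e-21 J = 56.662 meV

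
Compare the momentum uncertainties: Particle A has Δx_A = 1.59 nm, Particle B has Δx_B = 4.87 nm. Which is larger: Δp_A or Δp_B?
Particle A has the larger minimum momentum uncertainty, by a factor of 3.06.

For each particle, the minimum momentum uncertainty is Δp_min = ℏ/(2Δx):

Particle A: Δp_A = ℏ/(2×1.590e-09 m) = 3.316e-26 kg·m/s
Particle B: Δp_B = ℏ/(2×4.870e-09 m) = 1.083e-26 kg·m/s

Ratio: Δp_A/Δp_B = 3.06

Since Δp_min ∝ 1/Δx, the particle with smaller position uncertainty (A) has larger momentum uncertainty.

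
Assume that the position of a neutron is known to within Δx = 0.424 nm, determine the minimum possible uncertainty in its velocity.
74.248 m/s

Using the Heisenberg uncertainty principle and Δp = mΔv:
ΔxΔp ≥ ℏ/2
Δx(mΔv) ≥ ℏ/2

The minimum uncertainty in velocity is:
Δv_min = ℏ/(2mΔx)
Δv_min = (1.055e-34 J·s) / (2 × 1.675e-27 kg × 4.240e-10 m)
Δv_min = 7.425e+01 m/s = 74.248 m/s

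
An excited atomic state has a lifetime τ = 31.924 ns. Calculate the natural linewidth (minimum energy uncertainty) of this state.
10.309 neV

Using the energy-time uncertainty principle:
ΔEΔt ≥ ℏ/2

The lifetime τ represents the time uncertainty Δt.
The natural linewidth (minimum energy uncertainty) is:

ΔE = ℏ/(2τ)
ΔE = (1.055e-34 J·s) / (2 × 3.192e-08 s)
ΔE = 1.652e-27 J = 10.309 neV

This natural linewidth limits the precision of spectroscopic measurements.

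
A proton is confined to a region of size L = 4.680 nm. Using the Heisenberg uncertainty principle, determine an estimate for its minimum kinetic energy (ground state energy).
236.844 neV

Using the uncertainty principle to estimate ground state energy:

1. The position uncertainty is approximately the confinement size:
   Δx ≈ L = 4.680e-09 m

2. From ΔxΔp ≥ ℏ/2, the minimum momentum uncertainty is:
   Δp ≈ ℏ/(2L) = 1.127e-26 kg·m/s

3. The kinetic energy is approximately:
   KE ≈ (Δp)²/(2m) = (1.127e-26)²/(2 × 1.673e-27 kg)
   KE ≈ 3.795e-26 J = 236.844 neV

This is an order-of-magnitude estimate of the ground state energy.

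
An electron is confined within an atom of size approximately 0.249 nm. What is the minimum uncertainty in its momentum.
2.118 × 10^-25 kg·m/s

Using the Heisenberg uncertainty principle:
ΔxΔp ≥ ℏ/2

With Δx ≈ L = 2.490e-10 m (the confinement size):
Δp_min = ℏ/(2Δx)
Δp_min = (1.055e-34 J·s) / (2 × 2.490e-10 m)
Δp_min = 2.118e-25 kg·m/s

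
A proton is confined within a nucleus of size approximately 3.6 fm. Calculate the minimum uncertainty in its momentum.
1.465 × 10^-20 kg·m/s

Using the Heisenberg uncertainty principle:
ΔxΔp ≥ ℏ/2

With Δx ≈ L = 3.600e-15 m (the confinement size):
Δp_min = ℏ/(2Δx)
Δp_min = (1.055e-34 J·s) / (2 × 3.600e-15 m)
Δp_min = 1.465e-20 kg·m/s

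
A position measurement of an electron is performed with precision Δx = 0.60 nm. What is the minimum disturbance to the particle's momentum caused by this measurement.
8.788 × 10^-26 kg·m/s

The uncertainty principle implies that measuring position disturbs momentum:
ΔxΔp ≥ ℏ/2

When we measure position with precision Δx, we necessarily introduce a momentum uncertainty:
Δp ≥ ℏ/(2Δx)
Δp_min = (1.055e-34 J·s) / (2 × 6.000e-10 m)
Δp_min = 8.788e-26 kg·m/s

The more precisely we measure position, the greater the momentum disturbance.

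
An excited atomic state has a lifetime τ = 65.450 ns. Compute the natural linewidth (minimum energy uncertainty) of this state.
5.028 neV

Using the energy-time uncertainty principle:
ΔEΔt ≥ ℏ/2

The lifetime τ represents the time uncertainty Δt.
The natural linewidth (minimum energy uncertainty) is:

ΔE = ℏ/(2τ)
ΔE = (1.055e-34 J·s) / (2 × 6.545e-08 s)
ΔE = 8.056e-28 J = 5.028 neV

This natural linewidth limits the precision of spectroscopic measurements.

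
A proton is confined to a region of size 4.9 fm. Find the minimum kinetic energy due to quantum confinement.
216.054 keV

Using the uncertainty principle:

1. Position uncertainty: Δx ≈ 4.900e-15 m
2. Minimum momentum uncertainty: Δp = ℏ/(2Δx) = 1.076e-20 kg·m/s
3. Minimum kinetic energy:
   KE = (Δp)²/(2m) = (1.076e-20)²/(2 × 1.673e-27 kg)
   KE = 3.462e-14 J = 216.054 keV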